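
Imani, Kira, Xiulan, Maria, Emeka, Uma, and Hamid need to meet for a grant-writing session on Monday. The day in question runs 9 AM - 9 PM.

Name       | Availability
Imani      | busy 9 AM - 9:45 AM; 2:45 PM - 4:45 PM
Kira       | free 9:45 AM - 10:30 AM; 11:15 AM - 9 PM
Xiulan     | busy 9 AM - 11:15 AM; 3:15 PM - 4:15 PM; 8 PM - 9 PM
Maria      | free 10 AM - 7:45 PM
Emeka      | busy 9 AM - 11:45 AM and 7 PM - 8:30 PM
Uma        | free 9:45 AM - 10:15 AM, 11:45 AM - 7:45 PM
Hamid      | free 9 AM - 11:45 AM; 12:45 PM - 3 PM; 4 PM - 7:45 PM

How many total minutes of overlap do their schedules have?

Imani free: 09:45-14:45, 16:45-21:00 (invert busy blocks within the working day).
Kira free: 09:45-10:30, 11:15-21:00.
Xiulan free: 11:15-15:15, 16:15-20:00 (invert busy blocks within the working day).
Maria free: 10:00-19:45.
Emeka free: 11:45-19:00, 20:30-21:00 (invert busy blocks within the working day).
Uma free: 09:45-10:15, 11:45-19:45.
Hamid free: 09:00-11:45, 12:45-15:00, 16:00-19:45.
Imani ∩ Kira: 09:45-10:30, 11:15-14:45, 16:45-21:00.
Imani ∩ Kira ∩ Xiulan: 11:15-14:45, 16:45-20:00.
Imani ∩ Kira ∩ Xiulan ∩ Maria: 11:15-14:45, 16:45-19:45.
Imani ∩ Kira ∩ Xiulan ∩ Maria ∩ Emeka: 11:45-14:45, 16:45-19:00.
Imani ∩ Kira ∩ Xiulan ∩ Maria ∩ Emeka ∩ Uma: 11:45-14:45, 16:45-19:00.
Imani ∩ Kira ∩ Xiulan ∩ Maria ∩ Emeka ∩ Uma ∩ Hamid: 12:45-14:45, 16:45-19:00.
So the common availability across everyone is 12:45-14:45, 16:45-19:00.
Summing the common windows: 120 + 135 = 255 minutes.

255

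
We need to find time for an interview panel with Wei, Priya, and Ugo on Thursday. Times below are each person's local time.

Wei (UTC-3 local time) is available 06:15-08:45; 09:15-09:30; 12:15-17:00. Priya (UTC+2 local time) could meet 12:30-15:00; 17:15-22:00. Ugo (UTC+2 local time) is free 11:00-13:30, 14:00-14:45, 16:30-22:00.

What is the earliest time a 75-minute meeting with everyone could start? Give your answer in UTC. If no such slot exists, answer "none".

Wei in UTC: 09:15-11:45, 12:15-12:30, 15:15-20:00 (add 3h to convert from UTC-3).
Priya in UTC: 10:30-13:00, 15:15-20:00 (subtract 2h to convert from UTC+2).
Ugo in UTC: 09:00-11:30, 12:00-12:45, 14:30-20:00 (subtract 2h to convert from UTC+2).
Wei ∩ Priya: 10:30-11:45, 12:15-12:30, 15:15-20:00.
Wei ∩ Priya ∩ Ugo: 10:30-11:30, 12:15-12:30, 15:15-20:00.
The first common window of at least 75 minutes is 15:15-20:00, so the earliest start is 15:15.

15:15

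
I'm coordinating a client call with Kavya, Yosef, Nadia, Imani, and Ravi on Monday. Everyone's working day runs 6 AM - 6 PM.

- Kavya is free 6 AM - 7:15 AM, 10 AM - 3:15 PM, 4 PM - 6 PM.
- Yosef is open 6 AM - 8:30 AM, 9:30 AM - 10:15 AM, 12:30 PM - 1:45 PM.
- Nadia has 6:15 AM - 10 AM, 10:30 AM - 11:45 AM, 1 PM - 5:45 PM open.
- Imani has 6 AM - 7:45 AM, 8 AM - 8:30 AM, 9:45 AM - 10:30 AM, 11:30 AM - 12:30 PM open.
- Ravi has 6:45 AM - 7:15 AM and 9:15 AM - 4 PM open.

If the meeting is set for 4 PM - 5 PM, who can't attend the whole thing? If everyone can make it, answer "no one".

Kavya: free for 16:00-17:00. Yosef: not fully free for 16:00-17:00. Nadia: free for 16:00-17:00. Imani: not fully free for 16:00-17:00. Ravi: not fully free for 16:00-17:00.

Imani, Ravi, Yosef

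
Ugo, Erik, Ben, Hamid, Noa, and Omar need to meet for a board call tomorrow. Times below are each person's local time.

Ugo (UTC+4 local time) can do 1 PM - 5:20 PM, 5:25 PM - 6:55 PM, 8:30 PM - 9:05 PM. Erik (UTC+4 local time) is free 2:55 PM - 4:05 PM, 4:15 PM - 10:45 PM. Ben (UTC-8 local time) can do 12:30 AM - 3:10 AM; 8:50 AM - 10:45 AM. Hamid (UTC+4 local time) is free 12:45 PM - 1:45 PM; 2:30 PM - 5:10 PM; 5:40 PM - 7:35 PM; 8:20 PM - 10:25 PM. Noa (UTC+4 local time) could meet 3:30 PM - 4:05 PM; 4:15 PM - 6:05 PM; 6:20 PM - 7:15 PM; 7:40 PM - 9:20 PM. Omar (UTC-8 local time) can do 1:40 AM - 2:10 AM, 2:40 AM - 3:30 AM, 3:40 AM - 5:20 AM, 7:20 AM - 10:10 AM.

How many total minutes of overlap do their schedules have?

15

Ugo in UTC: 09:00-13:20, 13:25-14:55, 16:30-17:05 (subtract 4h to convert from UTC+4).
Erik in UTC: 10:55-12:05, 12:15-18:45 (subtract 4h to convert from UTC+4).
Ben in UTC: 08:30-11:10, 16:50-18:45 (add 8h to convert from UTC-8).
Hamid in UTC: 08:45-09:45, 10:30-13:10, 13:40-15:35, 16:20-18:25 (subtract 4h to convert from UTC+4).
Noa in UTC: 11:30-12:05, 12:15-14:05, 14:20-15:15, 15:40-17:20 (subtract 4h to convert from UTC+4).
Omar in UTC: 09:40-10:10, 10:40-11:30, 11:40-13:20, 15:20-18:10 (add 8h to convert from UTC-8).
Ugo ∩ Erik: 10:55-12:05, 12:15-13:20, 13:25-14:55, 16:30-17:05.
Ugo ∩ Erik ∩ Ben: 10:55-11:10, 16:50-17:05.
Ugo ∩ Erik ∩ Ben ∩ Hamid: 10:55-11:10, 16:50-17:05.
Ugo ∩ Erik ∩ Ben ∩ Hamid ∩ Noa: 16:50-17:05.
Ugo ∩ Erik ∩ Ben ∩ Hamid ∩ Noa ∩ Omar: 16:50-17:05.
Those are the intersection windows.
That's a single block of 15 minutes.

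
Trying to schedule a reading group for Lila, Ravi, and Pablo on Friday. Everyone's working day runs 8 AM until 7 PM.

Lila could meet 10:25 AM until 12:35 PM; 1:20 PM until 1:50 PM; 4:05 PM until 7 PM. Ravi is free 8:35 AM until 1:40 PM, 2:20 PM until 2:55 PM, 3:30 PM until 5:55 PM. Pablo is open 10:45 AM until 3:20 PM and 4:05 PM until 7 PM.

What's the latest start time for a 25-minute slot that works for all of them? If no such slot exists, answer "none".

Lila ∩ Ravi: 10:25-12:35, 13:20-13:40, 16:05-17:55.
Lila ∩ Ravi ∩ Pablo: 10:45-12:35, 13:20-13:40, 16:05-17:55.
So the common availability across everyone is 10:45-12:35, 13:20-13:40, 16:05-17:55.
The last common window of at least 25 minutes is 16:05-17:55; a 25-minute meeting can start as late as 17:30 and still end by 17:55.

17:30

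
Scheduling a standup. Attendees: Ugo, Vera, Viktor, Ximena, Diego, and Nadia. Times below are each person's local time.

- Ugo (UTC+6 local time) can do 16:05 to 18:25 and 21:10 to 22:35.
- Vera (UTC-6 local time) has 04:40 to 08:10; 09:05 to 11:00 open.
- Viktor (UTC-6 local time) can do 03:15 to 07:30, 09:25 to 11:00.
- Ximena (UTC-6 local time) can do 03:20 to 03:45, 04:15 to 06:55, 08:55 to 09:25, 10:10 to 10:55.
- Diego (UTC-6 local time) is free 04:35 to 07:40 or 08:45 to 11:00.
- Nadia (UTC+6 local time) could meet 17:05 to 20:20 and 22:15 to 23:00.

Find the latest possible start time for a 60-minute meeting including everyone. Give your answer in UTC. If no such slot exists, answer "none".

11:25

Ugo in UTC: 10:05-12:25, 15:10-16:35 (subtract 6h to convert from UTC+6).
Vera in UTC: 10:40-14:10, 15:05-17:00 (add 6h to convert from UTC-6).
Viktor in UTC: 09:15-13:30, 15:25-17:00 (add 6h to convert from UTC-6).
Ximena in UTC: 09:20-09:45, 10:15-12:55, 14:55-15:25, 16:10-16:55 (add 6h to convert from UTC-6).
Diego in UTC: 10:35-13:40, 14:45-17:00 (add 6h to convert from UTC-6).
Nadia in UTC: 11:05-14:20, 16:15-17:00 (subtract 6h to convert from UTC+6).
Ugo ∩ Vera: 10:40-12:25, 15:10-16:35.
Ugo ∩ Vera ∩ Viktor: 10:40-12:25, 15:25-16:35.
Ugo ∩ Vera ∩ Viktor ∩ Ximena: 10:40-12:25, 16:10-16:35.
Ugo ∩ Vera ∩ Viktor ∩ Ximena ∩ Diego: 10:40-12:25, 16:10-16:35.
Ugo ∩ Vera ∩ Viktor ∩ Ximena ∩ Diego ∩ Nadia: 11:05-12:25, 16:15-16:35.
The last common window of at least 60 minutes is 11:05-12:25; a 60-minute meeting can start as late as 11:25 and still end by 12:25.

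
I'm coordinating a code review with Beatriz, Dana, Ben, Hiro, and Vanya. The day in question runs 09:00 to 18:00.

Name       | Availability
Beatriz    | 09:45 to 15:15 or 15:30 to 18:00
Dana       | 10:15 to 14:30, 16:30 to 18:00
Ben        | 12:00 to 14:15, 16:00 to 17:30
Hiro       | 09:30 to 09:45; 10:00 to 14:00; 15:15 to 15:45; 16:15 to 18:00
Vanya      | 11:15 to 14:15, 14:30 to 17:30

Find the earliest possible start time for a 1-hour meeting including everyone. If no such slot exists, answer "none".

12:00

Beatriz ∩ Dana: 10:15-14:30, 16:30-18:00.
Beatriz ∩ Dana ∩ Ben: 12:00-14:15, 16:30-17:30.
Beatriz ∩ Dana ∩ Ben ∩ Hiro: 12:00-14:00, 16:30-17:30.
Beatriz ∩ Dana ∩ Ben ∩ Hiro ∩ Vanya: 12:00-14:00, 16:30-17:30.
The first common window of at least 60 minutes is 12:00-14:00, so the earliest start is 12:00.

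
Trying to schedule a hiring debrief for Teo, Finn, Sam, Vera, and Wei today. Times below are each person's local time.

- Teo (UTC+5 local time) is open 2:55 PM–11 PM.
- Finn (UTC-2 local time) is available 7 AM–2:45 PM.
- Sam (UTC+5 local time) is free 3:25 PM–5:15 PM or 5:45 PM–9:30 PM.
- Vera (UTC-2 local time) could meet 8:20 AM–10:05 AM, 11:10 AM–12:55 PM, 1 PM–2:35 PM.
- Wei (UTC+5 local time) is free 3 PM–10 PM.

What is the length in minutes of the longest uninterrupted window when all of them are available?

Teo in UTC: 09:55-18:00 (subtract 5h to convert from UTC+5).
Finn in UTC: 09:00-16:45 (add 2h to convert from UTC-2).
Sam in UTC: 10:25-12:15, 12:45-16:30 (subtract 5h to convert from UTC+5).
Vera in UTC: 10:20-12:05, 13:10-14:55, 15:00-16:35 (add 2h to convert from UTC-2).
Wei in UTC: 10:00-17:00 (subtract 5h to convert from UTC+5).
Teo ∩ Finn: 09:55-16:45.
Teo ∩ Finn ∩ Sam: 10:25-12:15, 12:45-16:30.
Teo ∩ Finn ∩ Sam ∩ Vera: 10:25-12:05, 13:10-14:55, 15:00-16:30.
Teo ∩ Finn ∩ Sam ∩ Vera ∩ Wei: 10:25-12:05, 13:10-14:55, 15:00-16:30.
The longest is 13:10-14:55 at 105 minutes.

105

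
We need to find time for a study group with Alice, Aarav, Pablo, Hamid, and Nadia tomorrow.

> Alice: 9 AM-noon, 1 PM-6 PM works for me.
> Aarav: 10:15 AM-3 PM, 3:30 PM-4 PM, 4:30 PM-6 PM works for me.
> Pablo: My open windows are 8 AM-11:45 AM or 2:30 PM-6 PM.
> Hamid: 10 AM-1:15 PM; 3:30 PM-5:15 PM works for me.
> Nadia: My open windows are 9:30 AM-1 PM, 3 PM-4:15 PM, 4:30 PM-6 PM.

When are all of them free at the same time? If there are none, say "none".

10:15-11:45, 15:30-16:00, 16:30-17:15

Alice ∩ Aarav: 10:15-12:00, 13:00-15:00, 15:30-16:00, 16:30-18:00.
Alice ∩ Aarav ∩ Pablo: 10:15-11:45, 14:30-15:00, 15:30-16:00, 16:30-18:00.
Alice ∩ Aarav ∩ Pablo ∩ Hamid: 10:15-11:45, 15:30-16:00, 16:30-17:15.
Alice ∩ Aarav ∩ Pablo ∩ Hamid ∩ Nadia: 10:15-11:45, 15:30-16:00, 16:30-17:15.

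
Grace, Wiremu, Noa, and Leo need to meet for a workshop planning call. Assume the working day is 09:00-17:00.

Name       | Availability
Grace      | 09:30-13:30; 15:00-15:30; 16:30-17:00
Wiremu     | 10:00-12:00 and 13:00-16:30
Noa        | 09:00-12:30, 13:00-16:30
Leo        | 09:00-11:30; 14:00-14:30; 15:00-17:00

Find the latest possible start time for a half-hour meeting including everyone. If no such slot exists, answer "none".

15:00

Grace ∩ Wiremu: 10:00-12:00, 13:00-13:30, 15:00-15:30.
Grace ∩ Wiremu ∩ Noa: 10:00-12:00, 13:00-13:30, 15:00-15:30.
Grace ∩ Wiremu ∩ Noa ∩ Leo: 10:00-11:30, 15:00-15:30.
So the common availability across everyone is 10:00-11:30, 15:00-15:30.
The last common window of at least 30 minutes is 15:00-15:30; a 30-minute meeting can start as late as 15:00 and still end by 15:30.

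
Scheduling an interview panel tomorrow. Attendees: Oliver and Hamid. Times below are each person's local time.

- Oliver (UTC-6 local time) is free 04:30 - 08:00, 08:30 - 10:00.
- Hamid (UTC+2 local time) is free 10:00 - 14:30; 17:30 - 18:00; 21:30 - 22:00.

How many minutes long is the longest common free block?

Oliver in UTC: 10:30-14:00, 14:30-16:00 (add 6h to convert from UTC-6).
Hamid in UTC: 08:00-12:30, 15:30-16:00, 19:30-20:00 (subtract 2h to convert from UTC+2).
Oliver ∩ Hamid: 10:30-12:30, 15:30-16:00.
So the common availability across everyone is 10:30-12:30, 15:30-16:00.
The longest is 10:30-12:30 at 120 minutes.

120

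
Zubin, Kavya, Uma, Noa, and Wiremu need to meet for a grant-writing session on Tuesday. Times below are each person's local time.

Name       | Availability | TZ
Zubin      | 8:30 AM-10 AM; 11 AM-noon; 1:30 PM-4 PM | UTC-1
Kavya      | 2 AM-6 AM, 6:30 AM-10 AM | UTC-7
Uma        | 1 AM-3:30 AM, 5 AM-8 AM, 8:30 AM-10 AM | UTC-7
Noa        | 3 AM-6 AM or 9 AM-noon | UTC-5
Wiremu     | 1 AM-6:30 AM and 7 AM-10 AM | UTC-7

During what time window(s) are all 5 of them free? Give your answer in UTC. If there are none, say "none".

09:30-10:30, 14:30-15:00, 15:30-17:00

Zubin in UTC: 09:30-11:00, 12:00-13:00, 14:30-17:00 (add 1h to convert from UTC-1).
Kavya in UTC: 09:00-13:00, 13:30-17:00 (add 7h to convert from UTC-7).
Uma in UTC: 08:00-10:30, 12:00-15:00, 15:30-17:00 (add 7h to convert from UTC-7).
Noa in UTC: 08:00-11:00, 14:00-17:00 (add 5h to convert from UTC-5).
Wiremu in UTC: 08:00-13:30, 14:00-17:00 (add 7h to convert from UTC-7).
Zubin ∩ Kavya: 09:30-11:00, 12:00-13:00, 14:30-17:00.
Zubin ∩ Kavya ∩ Uma: 09:30-10:30, 12:00-13:00, 14:30-15:00, 15:30-17:00.
Zubin ∩ Kavya ∩ Uma ∩ Noa: 09:30-10:30, 14:30-15:00, 15:30-17:00.
Zubin ∩ Kavya ∩ Uma ∩ Noa ∩ Wiremu: 09:30-10:30, 14:30-15:00, 15:30-17:00.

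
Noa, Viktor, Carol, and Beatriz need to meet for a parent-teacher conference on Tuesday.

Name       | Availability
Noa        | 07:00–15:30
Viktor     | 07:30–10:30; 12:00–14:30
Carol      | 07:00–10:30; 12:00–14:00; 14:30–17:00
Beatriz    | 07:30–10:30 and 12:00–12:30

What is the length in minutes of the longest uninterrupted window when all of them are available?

Noa ∩ Viktor: 07:30-10:30, 12:00-14:30.
Noa ∩ Viktor ∩ Carol: 07:30-10:30, 12:00-14:00.
Noa ∩ Viktor ∩ Carol ∩ Beatriz: 07:30-10:30, 12:00-12:30.
The longest is 07:30-10:30 at 180 minutes.

180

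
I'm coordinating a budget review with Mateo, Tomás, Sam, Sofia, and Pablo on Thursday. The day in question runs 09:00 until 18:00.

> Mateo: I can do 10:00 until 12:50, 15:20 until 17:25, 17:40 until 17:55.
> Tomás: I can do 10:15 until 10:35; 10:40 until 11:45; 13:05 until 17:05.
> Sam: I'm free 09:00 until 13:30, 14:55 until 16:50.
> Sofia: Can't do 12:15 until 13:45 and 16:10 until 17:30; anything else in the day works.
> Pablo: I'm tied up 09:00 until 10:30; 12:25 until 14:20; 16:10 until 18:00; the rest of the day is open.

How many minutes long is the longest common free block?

Mateo free: 10:00-12:50, 15:20-17:25, 17:40-17:55.
Tomás free: 10:15-10:35, 10:40-11:45, 13:05-17:05.
Sam free: 09:00-13:30, 14:55-16:50.
Sofia free: 09:00-12:15, 13:45-16:10, 17:30-18:00 (invert busy blocks within the working day).
Pablo free: 10:30-12:25, 14:20-16:10 (invert busy blocks within the working day).
Mateo ∩ Tomás: 10:15-10:35, 10:40-11:45, 15:20-17:05.
Mateo ∩ Tomás ∩ Sam: 10:15-10:35, 10:40-11:45, 15:20-16:50.
Mateo ∩ Tomás ∩ Sam ∩ Sofia: 10:15-10:35, 10:40-11:45, 15:20-16:10.
Mateo ∩ Tomás ∩ Sam ∩ Sofia ∩ Pablo: 10:30-10:35, 10:40-11:45, 15:20-16:10.
The longest is 10:40-11:45 at 65 minutes.

65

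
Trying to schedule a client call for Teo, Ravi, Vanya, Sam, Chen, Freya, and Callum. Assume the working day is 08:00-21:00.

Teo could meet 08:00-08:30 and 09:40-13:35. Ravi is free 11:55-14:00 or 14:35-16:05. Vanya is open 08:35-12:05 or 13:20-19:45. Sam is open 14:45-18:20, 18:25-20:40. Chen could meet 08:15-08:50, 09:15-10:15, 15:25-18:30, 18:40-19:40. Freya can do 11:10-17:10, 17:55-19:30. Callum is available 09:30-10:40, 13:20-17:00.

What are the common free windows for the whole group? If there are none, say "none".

none

Teo ∩ Ravi: 11:55-13:35.
Teo ∩ Ravi ∩ Vanya: 11:55-12:05, 13:20-13:35.
Teo ∩ Ravi ∩ Vanya ∩ Sam: ∅.
Teo ∩ Ravi ∩ Vanya ∩ Sam ∩ Chen: ∅.
Teo ∩ Ravi ∩ Vanya ∩ Sam ∩ Chen ∩ Freya: ∅.
Teo ∩ Ravi ∩ Vanya ∩ Sam ∩ Chen ∩ Freya ∩ Callum: ∅.
There is no time when everyone is free.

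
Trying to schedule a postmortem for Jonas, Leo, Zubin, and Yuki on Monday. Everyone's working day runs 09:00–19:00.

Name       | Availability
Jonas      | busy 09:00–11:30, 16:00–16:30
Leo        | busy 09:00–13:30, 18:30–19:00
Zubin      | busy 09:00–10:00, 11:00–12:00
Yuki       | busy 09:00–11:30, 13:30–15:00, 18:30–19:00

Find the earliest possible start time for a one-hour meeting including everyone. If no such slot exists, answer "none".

Jonas free: 11:30-16:00, 16:30-19:00 (invert busy blocks within the working day).
Leo free: 13:30-18:30 (invert busy blocks within the working day).
Zubin free: 10:00-11:00, 12:00-19:00 (invert busy blocks within the working day).
Yuki free: 11:30-13:30, 15:00-18:30 (invert busy blocks within the working day).
Jonas ∩ Leo: 13:30-16:00, 16:30-18:30.
Jonas ∩ Leo ∩ Zubin: 13:30-16:00, 16:30-18:30.
Jonas ∩ Leo ∩ Zubin ∩ Yuki: 15:00-16:00, 16:30-18:30.
So the common availability across everyone is 15:00-16:00, 16:30-18:30.
The first common window of at least 60 minutes is 15:00-16:00, so the earliest start is 15:00.

15:00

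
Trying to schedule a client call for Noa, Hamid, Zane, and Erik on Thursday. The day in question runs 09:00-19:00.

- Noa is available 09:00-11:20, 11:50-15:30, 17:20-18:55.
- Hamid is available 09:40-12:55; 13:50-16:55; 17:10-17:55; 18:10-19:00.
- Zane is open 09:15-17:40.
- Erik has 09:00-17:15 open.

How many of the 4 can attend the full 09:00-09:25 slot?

Noa and Erik can make the full 09:00-09:25 slot — that's 2.

2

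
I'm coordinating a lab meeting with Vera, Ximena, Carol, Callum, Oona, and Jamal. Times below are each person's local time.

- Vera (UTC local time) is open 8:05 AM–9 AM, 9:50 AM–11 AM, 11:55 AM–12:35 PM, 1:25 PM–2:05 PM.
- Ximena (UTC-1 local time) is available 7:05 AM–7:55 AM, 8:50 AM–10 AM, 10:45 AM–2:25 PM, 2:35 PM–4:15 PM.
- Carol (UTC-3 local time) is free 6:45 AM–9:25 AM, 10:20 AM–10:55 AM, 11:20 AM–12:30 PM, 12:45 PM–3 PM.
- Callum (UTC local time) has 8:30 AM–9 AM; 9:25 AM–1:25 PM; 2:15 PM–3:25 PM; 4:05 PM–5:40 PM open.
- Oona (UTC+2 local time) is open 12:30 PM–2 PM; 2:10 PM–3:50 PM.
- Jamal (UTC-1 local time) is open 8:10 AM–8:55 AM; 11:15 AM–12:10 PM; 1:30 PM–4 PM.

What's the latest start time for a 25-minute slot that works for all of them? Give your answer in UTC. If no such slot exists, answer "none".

Vera in UTC: 08:05-09:00, 09:50-11:00, 11:55-12:35, 13:25-14:05.
Ximena in UTC: 08:05-08:55, 09:50-11:00, 11:45-15:25, 15:35-17:15 (add 1h to convert from UTC-1).
Carol in UTC: 09:45-12:25, 13:20-13:55, 14:20-15:30, 15:45-18:00 (add 3h to convert from UTC-3).
Callum in UTC: 08:30-09:00, 09:25-13:25, 14:15-15:25, 16:05-17:40.
Oona in UTC: 10:30-12:00, 12:10-13:50 (subtract 2h to convert from UTC+2).
Jamal in UTC: 09:10-09:55, 12:15-13:10, 14:30-17:00 (add 1h to convert from UTC-1).
Vera ∩ Ximena: 08:05-08:55, 09:50-11:00, 11:55-12:35, 13:25-14:05.
Vera ∩ Ximena ∩ Carol: 09:50-11:00, 11:55-12:25, 13:25-13:55.
Vera ∩ Ximena ∩ Carol ∩ Callum: 09:50-11:00, 11:55-12:25.
Vera ∩ Ximena ∩ Carol ∩ Callum ∩ Oona: 10:30-11:00, 11:55-12:00, 12:10-12:25.
Vera ∩ Ximena ∩ Carol ∩ Callum ∩ Oona ∩ Jamal: 12:15-12:25.
Those are the intersection windows.
No common window is at least 25 minutes long.

none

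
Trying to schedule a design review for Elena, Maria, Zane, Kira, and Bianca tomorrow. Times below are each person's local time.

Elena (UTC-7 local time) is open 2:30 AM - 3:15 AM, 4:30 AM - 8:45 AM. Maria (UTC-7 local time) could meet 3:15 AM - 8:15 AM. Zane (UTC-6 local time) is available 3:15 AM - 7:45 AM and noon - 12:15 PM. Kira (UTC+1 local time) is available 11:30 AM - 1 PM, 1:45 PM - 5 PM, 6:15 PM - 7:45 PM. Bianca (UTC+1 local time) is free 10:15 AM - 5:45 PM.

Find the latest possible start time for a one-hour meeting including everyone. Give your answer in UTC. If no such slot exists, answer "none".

12:45

Elena in UTC: 09:30-10:15, 11:30-15:45 (add 7h to convert from UTC-7).
Maria in UTC: 10:15-15:15 (add 7h to convert from UTC-7).
Zane in UTC: 09:15-13:45, 18:00-18:15 (add 6h to convert from UTC-6).
Kira in UTC: 10:30-12:00, 12:45-16:00, 17:15-18:45 (subtract 1h to convert from UTC+1).
Bianca in UTC: 09:15-16:45 (subtract 1h to convert from UTC+1).
Elena ∩ Maria: 11:30-15:15.
Elena ∩ Maria ∩ Zane: 11:30-13:45.
Elena ∩ Maria ∩ Zane ∩ Kira: 11:30-12:00, 12:45-13:45.
Elena ∩ Maria ∩ Zane ∩ Kira ∩ Bianca: 11:30-12:00, 12:45-13:45.
The last common window of at least 60 minutes is 12:45-13:45; a 60-minute meeting can start as late as 12:45 and still end by 13:45.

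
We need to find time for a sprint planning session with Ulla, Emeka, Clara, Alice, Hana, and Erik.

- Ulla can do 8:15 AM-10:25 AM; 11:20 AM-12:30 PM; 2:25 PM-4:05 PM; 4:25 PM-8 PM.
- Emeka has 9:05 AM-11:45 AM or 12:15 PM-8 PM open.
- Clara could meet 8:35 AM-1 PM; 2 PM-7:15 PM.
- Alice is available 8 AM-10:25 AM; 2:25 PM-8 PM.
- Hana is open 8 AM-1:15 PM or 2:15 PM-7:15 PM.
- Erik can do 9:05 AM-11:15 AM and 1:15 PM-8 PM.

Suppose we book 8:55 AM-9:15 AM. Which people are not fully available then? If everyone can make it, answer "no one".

Ulla: free for 08:55-09:15. Emeka: not fully free for 08:55-09:15. Clara: free for 08:55-09:15. Alice: free for 08:55-09:15. Hana: free for 08:55-09:15. Erik: not fully free for 08:55-09:15.

Emeka, Erik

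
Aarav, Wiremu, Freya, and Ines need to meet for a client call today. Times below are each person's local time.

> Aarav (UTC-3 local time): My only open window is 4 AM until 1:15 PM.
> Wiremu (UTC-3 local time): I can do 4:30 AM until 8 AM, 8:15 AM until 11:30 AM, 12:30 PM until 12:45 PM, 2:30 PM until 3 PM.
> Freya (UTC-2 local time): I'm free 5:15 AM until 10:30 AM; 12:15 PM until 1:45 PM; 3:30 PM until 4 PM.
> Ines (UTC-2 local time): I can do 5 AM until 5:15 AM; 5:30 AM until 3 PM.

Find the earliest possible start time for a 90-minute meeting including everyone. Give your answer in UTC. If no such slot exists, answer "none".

Aarav in UTC: 07:00-16:15 (add 3h to convert from UTC-3).
Wiremu in UTC: 07:30-11:00, 11:15-14:30, 15:30-15:45, 17:30-18:00 (add 3h to convert from UTC-3).
Freya in UTC: 07:15-12:30, 14:15-15:45, 17:30-18:00 (add 2h to convert from UTC-2).
Ines in UTC: 07:00-07:15, 07:30-17:00 (add 2h to convert from UTC-2).
Aarav ∩ Wiremu: 07:30-11:00, 11:15-14:30, 15:30-15:45.
Aarav ∩ Wiremu ∩ Freya: 07:30-11:00, 11:15-12:30, 14:15-14:30, 15:30-15:45.
Aarav ∩ Wiremu ∩ Freya ∩ Ines: 07:30-11:00, 11:15-12:30, 14:15-14:30, 15:30-15:45.
The first common window of at least 90 minutes is 07:30-11:00, so the earliest start is 07:30.

07:30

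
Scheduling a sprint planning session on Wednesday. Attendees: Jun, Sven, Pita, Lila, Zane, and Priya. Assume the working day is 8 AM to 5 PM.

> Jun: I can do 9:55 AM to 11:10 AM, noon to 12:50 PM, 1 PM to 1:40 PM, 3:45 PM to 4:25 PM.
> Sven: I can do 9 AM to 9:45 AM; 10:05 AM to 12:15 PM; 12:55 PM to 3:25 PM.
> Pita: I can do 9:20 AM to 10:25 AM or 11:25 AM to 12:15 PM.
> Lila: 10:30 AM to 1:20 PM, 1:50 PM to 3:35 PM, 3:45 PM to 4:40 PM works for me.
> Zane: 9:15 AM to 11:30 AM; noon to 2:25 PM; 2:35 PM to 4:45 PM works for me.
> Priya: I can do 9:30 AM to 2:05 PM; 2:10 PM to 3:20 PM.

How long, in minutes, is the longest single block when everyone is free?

15

Jun ∩ Sven: 10:05-11:10, 12:00-12:15, 13:00-13:40.
Jun ∩ Sven ∩ Pita: 10:05-10:25, 12:00-12:15.
Jun ∩ Sven ∩ Pita ∩ Lila: 12:00-12:15.
Jun ∩ Sven ∩ Pita ∩ Lila ∩ Zane: 12:00-12:15.
Jun ∩ Sven ∩ Pita ∩ Lila ∩ Zane ∩ Priya: 12:00-12:15.
The longest is 12:00-12:15 at 15 minutes.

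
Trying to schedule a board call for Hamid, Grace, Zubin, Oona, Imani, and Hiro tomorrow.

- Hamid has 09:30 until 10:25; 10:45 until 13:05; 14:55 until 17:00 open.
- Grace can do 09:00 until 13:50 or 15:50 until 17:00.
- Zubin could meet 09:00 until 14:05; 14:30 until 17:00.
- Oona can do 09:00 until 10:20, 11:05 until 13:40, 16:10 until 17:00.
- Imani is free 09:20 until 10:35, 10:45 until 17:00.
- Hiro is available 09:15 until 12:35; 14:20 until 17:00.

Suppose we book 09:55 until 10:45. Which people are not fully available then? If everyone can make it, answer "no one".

Hamid: not fully free for 09:55-10:45. Grace: free for 09:55-10:45. Zubin: free for 09:55-10:45. Oona: not fully free for 09:55-10:45. Imani: not fully free for 09:55-10:45. Hiro: free for 09:55-10:45.

Hamid, Imani, Oona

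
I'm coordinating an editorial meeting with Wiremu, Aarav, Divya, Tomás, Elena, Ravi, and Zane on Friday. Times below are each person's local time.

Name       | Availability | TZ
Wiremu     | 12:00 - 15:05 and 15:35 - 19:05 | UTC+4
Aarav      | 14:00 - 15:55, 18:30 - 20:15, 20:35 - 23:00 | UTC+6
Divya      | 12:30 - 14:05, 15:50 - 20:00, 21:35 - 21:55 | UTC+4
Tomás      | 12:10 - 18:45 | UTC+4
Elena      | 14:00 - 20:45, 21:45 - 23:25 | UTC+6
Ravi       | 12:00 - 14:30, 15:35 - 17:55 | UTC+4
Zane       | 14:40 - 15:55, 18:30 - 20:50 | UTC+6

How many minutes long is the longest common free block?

Wiremu in UTC: 08:00-11:05, 11:35-15:05 (subtract 4h to convert from UTC+4).
Aarav in UTC: 08:00-09:55, 12:30-14:15, 14:35-17:00 (subtract 6h to convert from UTC+6).
Divya in UTC: 08:30-10:05, 11:50-16:00, 17:35-17:55 (subtract 4h to convert from UTC+4).
Tomás in UTC: 08:10-14:45 (subtract 4h to convert from UTC+4).
Elena in UTC: 08:00-14:45, 15:45-17:25 (subtract 6h to convert from UTC+6).
Ravi in UTC: 08:00-10:30, 11:35-13:55 (subtract 4h to convert from UTC+4).
Zane in UTC: 08:40-09:55, 12:30-14:50 (subtract 6h to convert from UTC+6).
Wiremu ∩ Aarav: 08:00-09:55, 12:30-14:15, 14:35-15:05.
Wiremu ∩ Aarav ∩ Divya: 08:30-09:55, 12:30-14:15, 14:35-15:05.
Wiremu ∩ Aarav ∩ Divya ∩ Tomás: 08:30-09:55, 12:30-14:15, 14:35-14:45.
Wiremu ∩ Aarav ∩ Divya ∩ Tomás ∩ Elena: 08:30-09:55, 12:30-14:15, 14:35-14:45.
Wiremu ∩ Aarav ∩ Divya ∩ Tomás ∩ Elena ∩ Ravi: 08:30-09:55, 12:30-13:55.
Wiremu ∩ Aarav ∩ Divya ∩ Tomás ∩ Elena ∩ Ravi ∩ Zane: 08:40-09:55, 12:30-13:55.
The longest is 12:30-13:55 at 85 minutes.

85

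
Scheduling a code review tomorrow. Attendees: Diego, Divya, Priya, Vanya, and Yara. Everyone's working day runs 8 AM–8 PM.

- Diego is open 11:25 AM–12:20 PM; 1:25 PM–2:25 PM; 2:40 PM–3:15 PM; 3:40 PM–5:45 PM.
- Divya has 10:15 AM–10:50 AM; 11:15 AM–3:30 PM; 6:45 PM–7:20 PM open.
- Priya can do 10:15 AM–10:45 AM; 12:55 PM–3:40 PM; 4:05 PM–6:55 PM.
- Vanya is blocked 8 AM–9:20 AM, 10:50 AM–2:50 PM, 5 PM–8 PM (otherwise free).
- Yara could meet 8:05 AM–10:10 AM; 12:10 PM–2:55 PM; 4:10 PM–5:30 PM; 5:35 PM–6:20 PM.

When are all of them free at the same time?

Diego free: 11:25-12:20, 13:25-14:25, 14:40-15:15, 15:40-17:45.
Divya free: 10:15-10:50, 11:15-15:30, 18:45-19:20.
Priya free: 10:15-10:45, 12:55-15:40, 16:05-18:55.
Vanya free: 09:20-10:50, 14:50-17:00 (invert busy blocks within the working day).
Yara free: 08:05-10:10, 12:10-14:55, 16:10-17:30, 17:35-18:20.
Diego ∩ Divya: 11:25-12:20, 13:25-14:25, 14:40-15:15.
Diego ∩ Divya ∩ Priya: 13:25-14:25, 14:40-15:15.
Diego ∩ Divya ∩ Priya ∩ Vanya: 14:50-15:15.
Diego ∩ Divya ∩ Priya ∩ Vanya ∩ Yara: 14:50-14:55.

14:50-14:55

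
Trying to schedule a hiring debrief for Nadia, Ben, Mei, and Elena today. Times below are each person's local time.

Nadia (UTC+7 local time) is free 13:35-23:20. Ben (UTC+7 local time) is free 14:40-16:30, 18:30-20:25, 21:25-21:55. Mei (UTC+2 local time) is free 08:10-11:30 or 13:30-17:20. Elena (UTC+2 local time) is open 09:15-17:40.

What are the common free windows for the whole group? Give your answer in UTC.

07:40-09:30, 11:30-13:25, 14:25-14:55

Nadia in UTC: 06:35-16:20 (subtract 7h to convert from UTC+7).
Ben in UTC: 07:40-09:30, 11:30-13:25, 14:25-14:55 (subtract 7h to convert from UTC+7).
Mei in UTC: 06:10-09:30, 11:30-15:20 (subtract 2h to convert from UTC+2).
Elena in UTC: 07:15-15:40 (subtract 2h to convert from UTC+2).
Nadia ∩ Ben: 07:40-09:30, 11:30-13:25, 14:25-14:55.
Nadia ∩ Ben ∩ Mei: 07:40-09:30, 11:30-13:25, 14:25-14:55.
Nadia ∩ Ben ∩ Mei ∩ Elena: 07:40-09:30, 11:30-13:25, 14:25-14:55.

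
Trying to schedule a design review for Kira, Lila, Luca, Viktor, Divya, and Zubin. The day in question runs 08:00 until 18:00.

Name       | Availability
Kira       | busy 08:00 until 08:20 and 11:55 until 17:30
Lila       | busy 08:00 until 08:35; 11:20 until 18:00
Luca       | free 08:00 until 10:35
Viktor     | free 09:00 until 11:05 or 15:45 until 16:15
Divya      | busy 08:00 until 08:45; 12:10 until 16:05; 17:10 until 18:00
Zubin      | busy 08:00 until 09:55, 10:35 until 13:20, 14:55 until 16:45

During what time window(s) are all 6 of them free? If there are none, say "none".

09:55-10:35

Kira free: 08:20-11:55, 17:30-18:00 (invert busy blocks within the working day).
Lila free: 08:35-11:20 (invert busy blocks within the working day).
Luca free: 08:00-10:35.
Viktor free: 09:00-11:05, 15:45-16:15.
Divya free: 08:45-12:10, 16:05-17:10 (invert busy blocks within the working day).
Zubin free: 09:55-10:35, 13:20-14:55, 16:45-18:00 (invert busy blocks within the working day).
Kira ∩ Lila: 08:35-11:20.
Kira ∩ Lila ∩ Luca: 08:35-10:35.
Kira ∩ Lila ∩ Luca ∩ Viktor: 09:00-10:35.
Kira ∩ Lila ∩ Luca ∩ Viktor ∩ Divya: 09:00-10:35.
Kira ∩ Lila ∩ Luca ∩ Viktor ∩ Divya ∩ Zubin: 09:55-10:35.
Those are the intersection windows.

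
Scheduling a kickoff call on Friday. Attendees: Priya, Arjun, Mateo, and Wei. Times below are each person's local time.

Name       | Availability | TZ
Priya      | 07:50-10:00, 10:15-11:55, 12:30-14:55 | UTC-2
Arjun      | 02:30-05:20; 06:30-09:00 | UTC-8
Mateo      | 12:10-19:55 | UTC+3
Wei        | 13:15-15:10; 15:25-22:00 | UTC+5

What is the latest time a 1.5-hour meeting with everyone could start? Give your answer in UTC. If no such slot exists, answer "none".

15:25

Priya in UTC: 09:50-12:00, 12:15-13:55, 14:30-16:55 (add 2h to convert from UTC-2).
Arjun in UTC: 10:30-13:20, 14:30-17:00 (add 8h to convert from UTC-8).
Mateo in UTC: 09:10-16:55 (subtract 3h to convert from UTC+3).
Wei in UTC: 08:15-10:10, 10:25-17:00 (subtract 5h to convert from UTC+5).
Priya ∩ Arjun: 10:30-12:00, 12:15-13:20, 14:30-16:55.
Priya ∩ Arjun ∩ Mateo: 10:30-12:00, 12:15-13:20, 14:30-16:55.
Priya ∩ Arjun ∩ Mateo ∩ Wei: 10:30-12:00, 12:15-13:20, 14:30-16:55.
The last common window of at least 90 minutes is 14:30-16:55; a 90-minute meeting can start as late as 15:25 and still end by 16:55.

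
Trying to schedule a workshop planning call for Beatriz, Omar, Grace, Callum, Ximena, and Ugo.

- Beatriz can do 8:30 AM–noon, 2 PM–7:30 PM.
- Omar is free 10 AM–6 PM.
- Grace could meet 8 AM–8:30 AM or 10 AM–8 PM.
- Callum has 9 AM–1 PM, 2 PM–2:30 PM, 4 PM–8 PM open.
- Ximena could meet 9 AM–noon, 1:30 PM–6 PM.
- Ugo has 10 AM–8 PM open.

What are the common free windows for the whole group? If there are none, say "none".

10:00-12:00, 14:00-14:30, 16:00-18:00

Beatriz ∩ Omar: 10:00-12:00, 14:00-18:00.
Beatriz ∩ Omar ∩ Grace: 10:00-12:00, 14:00-18:00.
Beatriz ∩ Omar ∩ Grace ∩ Callum: 10:00-12:00, 14:00-14:30, 16:00-18:00.
Beatriz ∩ Omar ∩ Grace ∩ Callum ∩ Ximena: 10:00-12:00, 14:00-14:30, 16:00-18:00.
Beatriz ∩ Omar ∩ Grace ∩ Callum ∩ Ximena ∩ Ugo: 10:00-12:00, 14:00-14:30, 16:00-18:00.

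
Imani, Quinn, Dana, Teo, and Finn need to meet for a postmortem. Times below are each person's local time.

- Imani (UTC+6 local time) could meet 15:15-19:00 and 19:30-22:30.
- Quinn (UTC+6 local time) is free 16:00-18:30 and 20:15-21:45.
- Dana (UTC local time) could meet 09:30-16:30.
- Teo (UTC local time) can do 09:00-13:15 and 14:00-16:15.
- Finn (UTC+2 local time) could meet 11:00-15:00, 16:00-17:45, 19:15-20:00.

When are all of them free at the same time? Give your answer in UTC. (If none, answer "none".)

10:00-12:30, 14:15-15:45

Imani in UTC: 09:15-13:00, 13:30-16:30 (subtract 6h to convert from UTC+6).
Quinn in UTC: 10:00-12:30, 14:15-15:45 (subtract 6h to convert from UTC+6).
Dana in UTC: 09:30-16:30.
Teo in UTC: 09:00-13:15, 14:00-16:15.
Finn in UTC: 09:00-13:00, 14:00-15:45, 17:15-18:00 (subtract 2h to convert from UTC+2).
Imani ∩ Quinn: 10:00-12:30, 14:15-15:45.
Imani ∩ Quinn ∩ Dana: 10:00-12:30, 14:15-15:45.
Imani ∩ Quinn ∩ Dana ∩ Teo: 10:00-12:30, 14:15-15:45.
Imani ∩ Quinn ∩ Dana ∩ Teo ∩ Finn: 10:00-12:30, 14:15-15:45.
So the common availability across everyone is 10:00-12:30, 14:15-15:45.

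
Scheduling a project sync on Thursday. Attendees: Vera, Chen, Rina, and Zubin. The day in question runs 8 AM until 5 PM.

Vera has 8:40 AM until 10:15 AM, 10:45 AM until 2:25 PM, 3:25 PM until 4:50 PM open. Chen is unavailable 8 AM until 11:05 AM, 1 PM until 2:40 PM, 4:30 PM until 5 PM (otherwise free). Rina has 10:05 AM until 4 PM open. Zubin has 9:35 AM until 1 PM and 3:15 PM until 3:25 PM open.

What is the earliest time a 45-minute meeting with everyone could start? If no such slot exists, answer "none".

Vera free: 08:40-10:15, 10:45-14:25, 15:25-16:50.
Chen free: 11:05-13:00, 14:40-16:30 (invert busy blocks within the working day).
Rina free: 10:05-16:00.
Zubin free: 09:35-13:00, 15:15-15:25.
Vera ∩ Chen: 11:05-13:00, 15:25-16:30.
Vera ∩ Chen ∩ Rina: 11:05-13:00, 15:25-16:00.
Vera ∩ Chen ∩ Rina ∩ Zubin: 11:05-13:00.
The first common window of at least 45 minutes is 11:05-13:00, so the earliest start is 11:05.

11:05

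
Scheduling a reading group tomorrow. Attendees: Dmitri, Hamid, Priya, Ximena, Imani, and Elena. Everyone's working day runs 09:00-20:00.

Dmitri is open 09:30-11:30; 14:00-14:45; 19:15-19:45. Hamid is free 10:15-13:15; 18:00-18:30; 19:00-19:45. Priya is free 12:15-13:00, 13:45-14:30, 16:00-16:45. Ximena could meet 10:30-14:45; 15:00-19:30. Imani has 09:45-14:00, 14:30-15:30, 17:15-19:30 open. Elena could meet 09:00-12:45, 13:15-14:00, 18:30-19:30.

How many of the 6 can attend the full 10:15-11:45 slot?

Hamid, Imani, and Elena can make the full 10:15-11:45 slot — that's 3.

3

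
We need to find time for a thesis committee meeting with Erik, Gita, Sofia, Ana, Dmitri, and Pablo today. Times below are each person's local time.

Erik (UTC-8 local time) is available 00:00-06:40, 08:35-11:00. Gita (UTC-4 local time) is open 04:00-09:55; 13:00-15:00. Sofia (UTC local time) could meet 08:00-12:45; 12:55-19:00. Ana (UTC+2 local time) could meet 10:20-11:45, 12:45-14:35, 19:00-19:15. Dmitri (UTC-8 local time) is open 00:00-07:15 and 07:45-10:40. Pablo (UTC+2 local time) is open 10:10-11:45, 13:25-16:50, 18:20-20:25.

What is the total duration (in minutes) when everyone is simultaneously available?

170

Erik in UTC: 08:00-14:40, 16:35-19:00 (add 8h to convert from UTC-8).
Gita in UTC: 08:00-13:55, 17:00-19:00 (add 4h to convert from UTC-4).
Sofia in UTC: 08:00-12:45, 12:55-19:00.
Ana in UTC: 08:20-09:45, 10:45-12:35, 17:00-17:15 (subtract 2h to convert from UTC+2).
Dmitri in UTC: 08:00-15:15, 15:45-18:40 (add 8h to convert from UTC-8).
Pablo in UTC: 08:10-09:45, 11:25-14:50, 16:20-18:25 (subtract 2h to convert from UTC+2).
Erik ∩ Gita: 08:00-13:55, 17:00-19:00.
Erik ∩ Gita ∩ Sofia: 08:00-12:45, 12:55-13:55, 17:00-19:00.
Erik ∩ Gita ∩ Sofia ∩ Ana: 08:20-09:45, 10:45-12:35, 17:00-17:15.
Erik ∩ Gita ∩ Sofia ∩ Ana ∩ Dmitri: 08:20-09:45, 10:45-12:35, 17:00-17:15.
Erik ∩ Gita ∩ Sofia ∩ Ana ∩ Dmitri ∩ Pablo: 08:20-09:45, 11:25-12:35, 17:00-17:15.
Summing the common windows: 85 + 70 + 15 = 170 minutes.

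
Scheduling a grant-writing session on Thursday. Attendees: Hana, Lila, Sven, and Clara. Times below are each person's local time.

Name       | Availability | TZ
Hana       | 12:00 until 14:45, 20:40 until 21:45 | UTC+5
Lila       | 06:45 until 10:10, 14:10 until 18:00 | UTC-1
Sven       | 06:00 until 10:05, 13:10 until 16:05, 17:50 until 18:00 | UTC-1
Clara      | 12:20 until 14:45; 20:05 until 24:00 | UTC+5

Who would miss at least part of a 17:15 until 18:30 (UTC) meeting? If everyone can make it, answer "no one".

Hana, Sven

Hana in UTC: 07:00-09:45, 15:40-16:45 (subtract 5h to convert from UTC+5).
Lila in UTC: 07:45-11:10, 15:10-19:00 (add 1h to convert from UTC-1).
Sven in UTC: 07:00-11:05, 14:10-17:05, 18:50-19:00 (add 1h to convert from UTC-1).
Clara in UTC: 07:20-09:45, 15:05-19:00 (subtract 5h to convert from UTC+5).
Hana: not fully free for 17:15-18:30. Lila: free for 17:15-18:30. Sven: not fully free for 17:15-18:30. Clara: free for 17:15-18:30.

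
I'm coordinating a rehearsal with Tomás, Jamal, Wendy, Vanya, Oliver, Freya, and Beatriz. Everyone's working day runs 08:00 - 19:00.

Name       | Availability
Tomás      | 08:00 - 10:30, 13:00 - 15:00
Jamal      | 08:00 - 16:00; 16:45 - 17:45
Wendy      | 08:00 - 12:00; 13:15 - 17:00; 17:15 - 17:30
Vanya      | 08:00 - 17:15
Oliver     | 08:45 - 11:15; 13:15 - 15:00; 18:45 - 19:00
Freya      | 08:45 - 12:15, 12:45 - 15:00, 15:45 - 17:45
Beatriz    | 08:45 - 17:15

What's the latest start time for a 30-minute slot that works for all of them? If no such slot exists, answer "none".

14:30

Tomás ∩ Jamal: 08:00-10:30, 13:00-15:00.
Tomás ∩ Jamal ∩ Wendy: 08:00-10:30, 13:15-15:00.
Tomás ∩ Jamal ∩ Wendy ∩ Vanya: 08:00-10:30, 13:15-15:00.
Tomás ∩ Jamal ∩ Wendy ∩ Vanya ∩ Oliver: 08:45-10:30, 13:15-15:00.
Tomás ∩ Jamal ∩ Wendy ∩ Vanya ∩ Oliver ∩ Freya: 08:45-10:30, 13:15-15:00.
Tomás ∩ Jamal ∩ Wendy ∩ Vanya ∩ Oliver ∩ Freya ∩ Beatriz: 08:45-10:30, 13:15-15:00.
Those are the intersection windows.
The last common window of at least 30 minutes is 13:15-15:00; a 30-minute meeting can start as late as 14:30 and still end by 15:00.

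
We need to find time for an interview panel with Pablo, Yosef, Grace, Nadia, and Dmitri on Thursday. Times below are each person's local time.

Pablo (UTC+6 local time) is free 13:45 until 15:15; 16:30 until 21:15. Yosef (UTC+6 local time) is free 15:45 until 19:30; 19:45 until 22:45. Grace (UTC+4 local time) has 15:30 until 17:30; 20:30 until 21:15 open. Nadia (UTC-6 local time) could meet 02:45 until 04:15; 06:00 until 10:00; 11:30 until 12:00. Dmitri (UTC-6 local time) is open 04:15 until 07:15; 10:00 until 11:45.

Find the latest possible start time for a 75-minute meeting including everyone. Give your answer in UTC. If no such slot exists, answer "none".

12:00

Pablo in UTC: 07:45-09:15, 10:30-15:15 (subtract 6h to convert from UTC+6).
Yosef in UTC: 09:45-13:30, 13:45-16:45 (subtract 6h to convert from UTC+6).
Grace in UTC: 11:30-13:30, 16:30-17:15 (subtract 4h to convert from UTC+4).
Nadia in UTC: 08:45-10:15, 12:00-16:00, 17:30-18:00 (add 6h to convert from UTC-6).
Dmitri in UTC: 10:15-13:15, 16:00-17:45 (add 6h to convert from UTC-6).
Pablo ∩ Yosef: 10:30-13:30, 13:45-15:15.
Pablo ∩ Yosef ∩ Grace: 11:30-13:30.
Pablo ∩ Yosef ∩ Grace ∩ Nadia: 12:00-13:30.
Pablo ∩ Yosef ∩ Grace ∩ Nadia ∩ Dmitri: 12:00-13:15.
The last common window of at least 75 minutes is 12:00-13:15; a 75-minute meeting can start as late as 12:00 and still end by 13:15.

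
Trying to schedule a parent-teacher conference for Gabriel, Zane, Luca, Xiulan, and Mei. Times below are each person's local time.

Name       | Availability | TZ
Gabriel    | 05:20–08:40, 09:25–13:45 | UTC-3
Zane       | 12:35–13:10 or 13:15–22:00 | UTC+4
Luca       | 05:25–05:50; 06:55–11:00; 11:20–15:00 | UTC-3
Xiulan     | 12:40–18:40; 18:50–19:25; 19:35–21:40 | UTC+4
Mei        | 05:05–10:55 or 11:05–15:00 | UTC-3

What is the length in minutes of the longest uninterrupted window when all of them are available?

Gabriel in UTC: 08:20-11:40, 12:25-16:45 (add 3h to convert from UTC-3).
Zane in UTC: 08:35-09:10, 09:15-18:00 (subtract 4h to convert from UTC+4).
Luca in UTC: 08:25-08:50, 09:55-14:00, 14:20-18:00 (add 3h to convert from UTC-3).
Xiulan in UTC: 08:40-14:40, 14:50-15:25, 15:35-17:40 (subtract 4h to convert from UTC+4).
Mei in UTC: 08:05-13:55, 14:05-18:00 (add 3h to convert from UTC-3).
Gabriel ∩ Zane: 08:35-09:10, 09:15-11:40, 12:25-16:45.
Gabriel ∩ Zane ∩ Luca: 08:35-08:50, 09:55-11:40, 12:25-14:00, 14:20-16:45.
Gabriel ∩ Zane ∩ Luca ∩ Xiulan: 08:40-08:50, 09:55-11:40, 12:25-14:00, 14:20-14:40, 14:50-15:25, 15:35-16:45.
Gabriel ∩ Zane ∩ Luca ∩ Xiulan ∩ Mei: 08:40-08:50, 09:55-11:40, 12:25-13:55, 14:20-14:40, 14:50-15:25, 15:35-16:45.
The longest is 09:55-11:40 at 105 minutes.

105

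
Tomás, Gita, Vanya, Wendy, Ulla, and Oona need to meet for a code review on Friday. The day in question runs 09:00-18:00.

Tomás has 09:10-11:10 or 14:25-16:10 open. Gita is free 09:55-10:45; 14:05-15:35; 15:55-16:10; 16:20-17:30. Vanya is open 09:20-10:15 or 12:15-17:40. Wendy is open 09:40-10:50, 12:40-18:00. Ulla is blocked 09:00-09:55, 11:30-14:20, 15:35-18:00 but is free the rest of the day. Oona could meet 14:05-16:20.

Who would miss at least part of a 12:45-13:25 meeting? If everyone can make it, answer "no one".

Tomás free: 09:10-11:10, 14:25-16:10.
Gita free: 09:55-10:45, 14:05-15:35, 15:55-16:10, 16:20-17:30.
Vanya free: 09:20-10:15, 12:15-17:40.
Wendy free: 09:40-10:50, 12:40-18:00.
Ulla free: 09:55-11:30, 14:20-15:35 (invert busy blocks within the working day).
Oona free: 14:05-16:20.
Tomás: not fully free for 12:45-13:25. Gita: not fully free for 12:45-13:25. Vanya: free for 12:45-13:25. Wendy: free for 12:45-13:25. Ulla: not fully free for 12:45-13:25. Oona: not fully free for 12:45-13:25.

Gita, Oona, Tomás, Ulla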